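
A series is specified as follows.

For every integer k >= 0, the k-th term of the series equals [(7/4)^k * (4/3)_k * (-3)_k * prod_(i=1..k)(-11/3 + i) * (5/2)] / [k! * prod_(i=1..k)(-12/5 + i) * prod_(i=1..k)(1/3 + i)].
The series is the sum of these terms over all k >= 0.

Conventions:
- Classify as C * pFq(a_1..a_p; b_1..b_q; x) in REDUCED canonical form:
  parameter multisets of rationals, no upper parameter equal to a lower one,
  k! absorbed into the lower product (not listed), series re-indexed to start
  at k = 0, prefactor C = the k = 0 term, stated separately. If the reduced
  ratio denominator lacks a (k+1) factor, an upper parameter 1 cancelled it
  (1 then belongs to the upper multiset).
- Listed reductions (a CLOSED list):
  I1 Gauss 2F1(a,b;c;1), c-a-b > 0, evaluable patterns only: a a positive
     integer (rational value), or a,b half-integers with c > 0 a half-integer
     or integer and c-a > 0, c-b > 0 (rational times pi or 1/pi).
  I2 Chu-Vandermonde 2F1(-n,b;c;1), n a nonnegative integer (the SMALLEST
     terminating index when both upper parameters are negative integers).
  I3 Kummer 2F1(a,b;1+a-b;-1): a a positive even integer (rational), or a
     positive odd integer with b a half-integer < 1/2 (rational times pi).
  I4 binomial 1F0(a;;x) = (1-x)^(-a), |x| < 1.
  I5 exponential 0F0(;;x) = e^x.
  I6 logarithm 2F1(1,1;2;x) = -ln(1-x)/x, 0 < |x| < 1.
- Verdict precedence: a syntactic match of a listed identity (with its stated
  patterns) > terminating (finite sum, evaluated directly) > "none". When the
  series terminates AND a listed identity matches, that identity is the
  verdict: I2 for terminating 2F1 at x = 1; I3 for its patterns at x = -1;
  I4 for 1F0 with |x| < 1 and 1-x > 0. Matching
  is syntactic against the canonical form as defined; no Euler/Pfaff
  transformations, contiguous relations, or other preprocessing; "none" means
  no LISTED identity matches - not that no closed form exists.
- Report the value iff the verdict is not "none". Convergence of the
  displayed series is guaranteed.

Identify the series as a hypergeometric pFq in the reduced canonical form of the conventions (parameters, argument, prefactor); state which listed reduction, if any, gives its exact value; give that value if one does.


x = 7/4 here; the reduced form reads 2F1, upper {-3, -8/3}, lower {-7/5}, C = 5/2. Verdict: terminating - upper -3 stops the sum at k = 3; the 4 terms are added exactly. Exact value: 360215/1296.

Key observation: from the first term 5/2: the lower running product (C = 5/2, x = 7/4) is a rising factorial.
Term ratio: r(k) = (7/4) * (k-3) (k-8/3) / [(k-7/5) (k+1)] - rational in k, leading ratio (7/4); with t_0 = 5/2, classification follows.


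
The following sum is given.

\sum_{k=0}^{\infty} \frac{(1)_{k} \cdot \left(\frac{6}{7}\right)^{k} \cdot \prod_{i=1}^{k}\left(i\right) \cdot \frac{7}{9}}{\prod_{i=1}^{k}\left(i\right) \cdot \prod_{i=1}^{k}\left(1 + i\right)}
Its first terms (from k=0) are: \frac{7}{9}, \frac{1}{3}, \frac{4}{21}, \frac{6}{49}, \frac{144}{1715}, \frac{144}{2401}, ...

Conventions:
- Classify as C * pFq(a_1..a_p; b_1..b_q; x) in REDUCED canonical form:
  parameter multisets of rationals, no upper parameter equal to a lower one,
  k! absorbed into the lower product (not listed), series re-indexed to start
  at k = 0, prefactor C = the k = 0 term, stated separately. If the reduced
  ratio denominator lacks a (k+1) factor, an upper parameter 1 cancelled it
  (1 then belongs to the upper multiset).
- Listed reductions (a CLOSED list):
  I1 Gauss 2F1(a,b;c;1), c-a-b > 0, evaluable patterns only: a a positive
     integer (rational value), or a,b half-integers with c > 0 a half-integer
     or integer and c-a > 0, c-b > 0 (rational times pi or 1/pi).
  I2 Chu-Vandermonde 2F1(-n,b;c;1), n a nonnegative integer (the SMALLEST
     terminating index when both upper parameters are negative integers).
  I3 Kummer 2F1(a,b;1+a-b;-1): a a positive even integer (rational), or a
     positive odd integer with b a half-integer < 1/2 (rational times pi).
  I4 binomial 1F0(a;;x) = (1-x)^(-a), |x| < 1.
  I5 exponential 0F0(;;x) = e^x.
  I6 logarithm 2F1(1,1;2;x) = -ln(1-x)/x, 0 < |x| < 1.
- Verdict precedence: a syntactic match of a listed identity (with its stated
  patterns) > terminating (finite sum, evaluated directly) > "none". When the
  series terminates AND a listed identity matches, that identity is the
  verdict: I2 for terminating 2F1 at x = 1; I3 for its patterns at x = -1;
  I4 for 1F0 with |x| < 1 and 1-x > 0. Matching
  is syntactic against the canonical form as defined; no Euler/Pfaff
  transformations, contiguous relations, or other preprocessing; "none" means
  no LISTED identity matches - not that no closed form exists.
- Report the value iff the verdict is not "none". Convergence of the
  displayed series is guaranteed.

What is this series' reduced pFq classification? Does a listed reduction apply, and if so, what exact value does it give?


Key step: t_0 = \frac{7}{9} here, and the running product (prefactor 7/9) telescopes to a rising factorial.
Step ratio: r(k) = \frac{6}{7} * (k+1) (k+1) / [(k+2) (k+1)] - rational; roots negated = parameters, x = \frac{6}{7}, C = \frac{7}{9}.

At argument \frac{6}{7}: a 2F1 with upper {1, 1}, lower {2}, scaled by C = \frac{7}{9}. Verdict at x = \frac{6}{7}: the logarithmic series (I6) matches (the logarithm: parameters (1,1;2), x = \frac{6}{7}). Its exact value is \left(-\frac{49}{54}\right) \cdot \ln\left(\frac{1}{7}\right).


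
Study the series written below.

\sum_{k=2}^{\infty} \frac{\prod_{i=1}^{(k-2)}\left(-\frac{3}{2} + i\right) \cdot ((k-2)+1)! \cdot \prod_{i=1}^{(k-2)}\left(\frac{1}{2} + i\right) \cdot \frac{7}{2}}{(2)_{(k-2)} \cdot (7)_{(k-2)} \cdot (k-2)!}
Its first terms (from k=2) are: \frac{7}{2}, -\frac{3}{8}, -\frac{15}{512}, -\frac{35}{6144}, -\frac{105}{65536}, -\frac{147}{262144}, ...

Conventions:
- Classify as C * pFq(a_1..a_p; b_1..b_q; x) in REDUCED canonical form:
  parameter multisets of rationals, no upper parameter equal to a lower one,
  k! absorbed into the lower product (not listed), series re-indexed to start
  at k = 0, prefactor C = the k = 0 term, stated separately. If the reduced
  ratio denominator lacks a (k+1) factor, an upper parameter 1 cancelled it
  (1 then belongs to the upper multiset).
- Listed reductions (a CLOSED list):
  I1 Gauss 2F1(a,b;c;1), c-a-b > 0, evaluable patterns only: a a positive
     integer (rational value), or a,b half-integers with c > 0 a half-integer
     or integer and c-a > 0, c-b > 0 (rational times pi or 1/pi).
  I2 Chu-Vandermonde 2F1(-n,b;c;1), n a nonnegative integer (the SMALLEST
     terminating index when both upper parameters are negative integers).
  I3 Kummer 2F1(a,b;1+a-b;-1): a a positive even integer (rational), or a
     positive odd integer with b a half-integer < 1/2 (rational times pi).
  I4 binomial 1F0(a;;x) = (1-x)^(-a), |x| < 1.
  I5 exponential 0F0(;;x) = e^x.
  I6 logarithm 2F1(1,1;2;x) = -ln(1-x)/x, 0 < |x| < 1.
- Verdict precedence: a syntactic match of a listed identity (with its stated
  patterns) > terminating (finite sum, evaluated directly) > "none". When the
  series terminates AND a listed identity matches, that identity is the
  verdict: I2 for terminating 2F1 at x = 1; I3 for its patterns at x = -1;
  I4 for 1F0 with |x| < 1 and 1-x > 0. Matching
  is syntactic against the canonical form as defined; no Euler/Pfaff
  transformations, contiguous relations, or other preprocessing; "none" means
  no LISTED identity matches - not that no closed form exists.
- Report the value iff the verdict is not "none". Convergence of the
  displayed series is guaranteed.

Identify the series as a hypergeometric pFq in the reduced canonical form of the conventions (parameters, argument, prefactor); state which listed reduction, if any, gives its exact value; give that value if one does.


Prefactor \frac{7}{2}, argument 1: 2F1 with upper {-\frac{1}{2}, \frac{3}{2}} over lower {7}. Verdict (x = 1): Gauss (I1, half-integer pattern) applies (x = 1; upper {-\frac{1}{2}, \frac{3}{2}} half-integers, c = 7 in the evaluable pattern). Sum: \frac{262144}{27027} / \pi.

Key step: t_0 = \frac{7}{2} here, and the factorial ratio (C = 7/2, x = 1) (k+a-1)!/(a-1)! is a rising factorial (a)_k.
Adjacent-term ratio: r(k) = 1 * (k-\frac{1}{2}) (k+\frac{3}{2}) / [(k+7) (k+1)] - rational; roots negated = parameters, x = 1, C = \frac{7}{2}.


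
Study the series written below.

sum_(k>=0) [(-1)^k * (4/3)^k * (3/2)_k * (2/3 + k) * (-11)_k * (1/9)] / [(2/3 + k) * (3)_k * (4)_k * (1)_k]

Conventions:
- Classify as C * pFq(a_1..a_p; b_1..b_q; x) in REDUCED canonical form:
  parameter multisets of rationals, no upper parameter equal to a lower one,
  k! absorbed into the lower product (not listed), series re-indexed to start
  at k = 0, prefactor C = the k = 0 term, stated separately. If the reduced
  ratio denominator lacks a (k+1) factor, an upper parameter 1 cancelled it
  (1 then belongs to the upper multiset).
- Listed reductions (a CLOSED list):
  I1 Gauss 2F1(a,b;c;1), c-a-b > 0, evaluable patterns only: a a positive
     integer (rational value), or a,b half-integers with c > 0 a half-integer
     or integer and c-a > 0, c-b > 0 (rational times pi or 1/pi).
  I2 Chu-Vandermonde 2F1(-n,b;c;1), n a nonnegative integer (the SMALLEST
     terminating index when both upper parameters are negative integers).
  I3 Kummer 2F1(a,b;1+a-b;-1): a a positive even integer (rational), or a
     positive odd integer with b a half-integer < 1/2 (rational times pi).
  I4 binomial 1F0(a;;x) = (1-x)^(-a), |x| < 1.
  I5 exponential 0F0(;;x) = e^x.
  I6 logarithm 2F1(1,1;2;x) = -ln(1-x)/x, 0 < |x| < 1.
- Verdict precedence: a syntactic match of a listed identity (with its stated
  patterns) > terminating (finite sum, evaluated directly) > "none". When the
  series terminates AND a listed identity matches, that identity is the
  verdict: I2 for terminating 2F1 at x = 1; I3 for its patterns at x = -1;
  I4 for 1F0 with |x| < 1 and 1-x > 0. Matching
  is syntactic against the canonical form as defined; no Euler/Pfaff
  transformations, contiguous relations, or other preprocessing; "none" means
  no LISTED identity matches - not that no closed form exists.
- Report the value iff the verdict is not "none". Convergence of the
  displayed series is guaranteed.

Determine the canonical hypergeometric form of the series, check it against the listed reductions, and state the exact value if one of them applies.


Key step: x = (-4/3) and the (-1)^k factor (prefactor 1/9) folds into the argument's sign.
Consecutive-term ratio: r(k) = (-4/3) * (k-11) (k+3/2) / [(k+3) (k+4) (k+1)] - poly over poly, x = (-4/3) from leading terms; C = 1/9 at k = 0.

Classification (C = 1/9): 2F2 with upper {-11, 3/2}, lower {3, 4}, argument x = -4/3. Verdict: terminating - upper -11 stops the sum at k = 11; the 12 terms are added exactly. Exact value: 17465701187041/29547269294400.


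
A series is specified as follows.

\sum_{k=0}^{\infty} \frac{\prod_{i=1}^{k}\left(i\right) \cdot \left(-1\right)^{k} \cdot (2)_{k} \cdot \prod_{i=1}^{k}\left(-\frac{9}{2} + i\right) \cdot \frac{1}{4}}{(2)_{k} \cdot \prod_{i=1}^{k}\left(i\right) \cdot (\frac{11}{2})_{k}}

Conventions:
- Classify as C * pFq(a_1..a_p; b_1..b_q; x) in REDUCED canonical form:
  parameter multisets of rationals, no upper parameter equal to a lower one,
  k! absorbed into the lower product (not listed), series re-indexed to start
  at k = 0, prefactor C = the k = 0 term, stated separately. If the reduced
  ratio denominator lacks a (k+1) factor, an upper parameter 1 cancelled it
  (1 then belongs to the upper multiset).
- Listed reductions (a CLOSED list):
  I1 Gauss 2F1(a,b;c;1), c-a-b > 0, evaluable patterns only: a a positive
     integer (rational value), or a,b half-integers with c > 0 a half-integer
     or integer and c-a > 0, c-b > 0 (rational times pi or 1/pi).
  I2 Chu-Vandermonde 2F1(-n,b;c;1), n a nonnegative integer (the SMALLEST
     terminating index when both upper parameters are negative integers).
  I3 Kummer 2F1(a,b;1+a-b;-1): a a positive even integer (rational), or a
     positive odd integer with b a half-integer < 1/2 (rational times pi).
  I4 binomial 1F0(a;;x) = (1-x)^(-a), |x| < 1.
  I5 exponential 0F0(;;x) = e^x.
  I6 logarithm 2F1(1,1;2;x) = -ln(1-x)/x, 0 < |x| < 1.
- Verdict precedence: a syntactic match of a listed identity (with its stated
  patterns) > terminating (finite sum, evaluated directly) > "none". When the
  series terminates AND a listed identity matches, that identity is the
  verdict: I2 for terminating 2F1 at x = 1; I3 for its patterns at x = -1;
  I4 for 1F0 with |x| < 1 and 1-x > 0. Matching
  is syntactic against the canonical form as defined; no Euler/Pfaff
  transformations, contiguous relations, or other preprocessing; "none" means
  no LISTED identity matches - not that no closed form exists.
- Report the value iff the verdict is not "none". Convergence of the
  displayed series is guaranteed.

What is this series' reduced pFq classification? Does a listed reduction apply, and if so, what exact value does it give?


The tell: with t_0 = \frac{1}{4}, the running product (C = 1/4, x = -1) telescopes to a rising factorial.
Ratio: r(k) = -1 * (k-\frac{7}{2}) (k+1) / [(k+\frac{11}{2}) (k+1)] - poly over poly, x = -1 from leading terms; C = \frac{1}{4} at k = 0.

Reduced: x = -1, 2F1, upper = {-\frac{7}{2}, 1}, lower = {\frac{11}{2}}, C = \frac{1}{4}. Verdict: the Kummer evaluation I3 fires (x = -1; c = \frac{11}{2} equals 1+a-b for upper {-\frac{7}{2}, 1}: listed pattern). Exact value: \frac{315}{2048} \cdot \pi.


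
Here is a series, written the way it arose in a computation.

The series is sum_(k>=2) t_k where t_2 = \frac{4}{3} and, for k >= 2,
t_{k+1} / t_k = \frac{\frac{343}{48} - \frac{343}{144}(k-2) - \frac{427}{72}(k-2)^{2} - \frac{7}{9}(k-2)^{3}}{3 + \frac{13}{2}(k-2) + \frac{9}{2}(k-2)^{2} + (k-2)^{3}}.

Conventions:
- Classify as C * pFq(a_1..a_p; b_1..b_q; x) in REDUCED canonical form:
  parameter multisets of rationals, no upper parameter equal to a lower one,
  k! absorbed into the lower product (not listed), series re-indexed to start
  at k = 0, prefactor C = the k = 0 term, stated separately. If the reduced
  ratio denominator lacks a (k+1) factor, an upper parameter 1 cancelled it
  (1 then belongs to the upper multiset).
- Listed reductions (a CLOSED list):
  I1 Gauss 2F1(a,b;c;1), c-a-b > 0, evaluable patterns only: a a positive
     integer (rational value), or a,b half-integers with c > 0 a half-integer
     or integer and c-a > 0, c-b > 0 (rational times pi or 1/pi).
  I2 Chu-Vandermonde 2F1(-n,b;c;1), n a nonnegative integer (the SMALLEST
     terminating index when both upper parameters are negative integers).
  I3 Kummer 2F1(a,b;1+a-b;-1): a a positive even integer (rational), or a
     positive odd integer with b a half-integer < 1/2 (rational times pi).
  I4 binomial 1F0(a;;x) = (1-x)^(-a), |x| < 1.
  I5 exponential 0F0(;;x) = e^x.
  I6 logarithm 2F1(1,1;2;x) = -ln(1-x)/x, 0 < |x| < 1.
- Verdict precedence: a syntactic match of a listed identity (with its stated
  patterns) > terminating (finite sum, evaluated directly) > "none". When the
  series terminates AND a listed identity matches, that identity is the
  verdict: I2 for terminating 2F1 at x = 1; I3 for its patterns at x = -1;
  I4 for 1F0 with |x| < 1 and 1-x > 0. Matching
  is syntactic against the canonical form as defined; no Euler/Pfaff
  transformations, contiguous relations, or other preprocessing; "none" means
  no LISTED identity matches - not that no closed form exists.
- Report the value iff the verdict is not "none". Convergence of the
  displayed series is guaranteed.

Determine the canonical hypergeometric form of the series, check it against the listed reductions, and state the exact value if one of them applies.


Reduced: x = -\frac{7}{9}, 2F1, upper = {-\frac{7}{8}, 7}, lower = {2}, C = \frac{4}{3}. Verdict: none. Every listed pattern misses the 2F1 form at -\frac{7}{9}, upper {-\frac{7}{8}, 7}.

Key observation: with t_0 = \frac{4}{3}, roots of the ratio polynomials (prefactor 4/3) are the negated parameters.
Step ratio: r(k) = -\frac{7}{9} * (k-\frac{7}{8}) (k+7) / [(k+2) (k+1)] - rational; roots negated = parameters, x = -\frac{7}{9}, C = \frac{4}{3}.


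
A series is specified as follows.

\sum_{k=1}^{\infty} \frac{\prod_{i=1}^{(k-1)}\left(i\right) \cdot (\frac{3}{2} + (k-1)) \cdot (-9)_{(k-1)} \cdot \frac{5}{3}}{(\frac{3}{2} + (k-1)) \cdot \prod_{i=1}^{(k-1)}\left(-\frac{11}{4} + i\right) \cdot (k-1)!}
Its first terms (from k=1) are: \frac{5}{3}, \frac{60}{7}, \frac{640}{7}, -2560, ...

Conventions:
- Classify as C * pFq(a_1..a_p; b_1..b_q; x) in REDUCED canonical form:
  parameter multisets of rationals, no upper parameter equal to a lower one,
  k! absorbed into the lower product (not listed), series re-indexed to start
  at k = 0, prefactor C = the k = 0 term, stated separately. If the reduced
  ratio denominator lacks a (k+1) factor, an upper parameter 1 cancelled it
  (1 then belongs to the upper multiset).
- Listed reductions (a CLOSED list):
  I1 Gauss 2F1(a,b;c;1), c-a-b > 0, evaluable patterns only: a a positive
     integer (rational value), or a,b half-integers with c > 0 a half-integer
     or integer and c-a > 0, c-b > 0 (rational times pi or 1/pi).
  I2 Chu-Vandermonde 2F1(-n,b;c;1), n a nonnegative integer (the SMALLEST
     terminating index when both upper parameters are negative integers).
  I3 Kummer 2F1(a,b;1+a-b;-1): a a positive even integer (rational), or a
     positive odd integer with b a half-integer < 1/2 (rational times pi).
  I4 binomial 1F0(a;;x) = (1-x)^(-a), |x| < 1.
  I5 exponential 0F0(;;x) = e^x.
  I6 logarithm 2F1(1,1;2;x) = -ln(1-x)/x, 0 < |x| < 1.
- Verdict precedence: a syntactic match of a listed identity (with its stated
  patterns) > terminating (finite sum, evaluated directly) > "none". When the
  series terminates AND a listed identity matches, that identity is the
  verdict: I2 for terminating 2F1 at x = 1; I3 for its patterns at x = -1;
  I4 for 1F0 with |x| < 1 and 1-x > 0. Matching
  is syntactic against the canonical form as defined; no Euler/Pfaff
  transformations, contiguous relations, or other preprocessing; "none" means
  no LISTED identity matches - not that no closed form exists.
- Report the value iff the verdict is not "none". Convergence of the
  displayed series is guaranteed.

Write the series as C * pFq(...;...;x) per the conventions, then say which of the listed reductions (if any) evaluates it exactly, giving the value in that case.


This is \frac{5}{3} * 2F1(-9, 1; -\frac{7}{4}; 1) in reduced canonical form. Verdict (x = 1): the Chu-Vandermonde identity I2 applies (terminating 2F1 at x = 1 with n = 9, b = 1, c = -\frac{7}{4}). Exact value: -\frac{11}{15}.

The tell: with t_0 = \frac{5}{3}, the running product (C = 5/3) telescopes to a rising factorial.
Ratio: r(k) = 1 * (k-9) (k+1) / [(k-\frac{7}{4}) (k+1)] - rational in k, leading ratio 1; with t_0 = \frac{5}{3}, classification follows.


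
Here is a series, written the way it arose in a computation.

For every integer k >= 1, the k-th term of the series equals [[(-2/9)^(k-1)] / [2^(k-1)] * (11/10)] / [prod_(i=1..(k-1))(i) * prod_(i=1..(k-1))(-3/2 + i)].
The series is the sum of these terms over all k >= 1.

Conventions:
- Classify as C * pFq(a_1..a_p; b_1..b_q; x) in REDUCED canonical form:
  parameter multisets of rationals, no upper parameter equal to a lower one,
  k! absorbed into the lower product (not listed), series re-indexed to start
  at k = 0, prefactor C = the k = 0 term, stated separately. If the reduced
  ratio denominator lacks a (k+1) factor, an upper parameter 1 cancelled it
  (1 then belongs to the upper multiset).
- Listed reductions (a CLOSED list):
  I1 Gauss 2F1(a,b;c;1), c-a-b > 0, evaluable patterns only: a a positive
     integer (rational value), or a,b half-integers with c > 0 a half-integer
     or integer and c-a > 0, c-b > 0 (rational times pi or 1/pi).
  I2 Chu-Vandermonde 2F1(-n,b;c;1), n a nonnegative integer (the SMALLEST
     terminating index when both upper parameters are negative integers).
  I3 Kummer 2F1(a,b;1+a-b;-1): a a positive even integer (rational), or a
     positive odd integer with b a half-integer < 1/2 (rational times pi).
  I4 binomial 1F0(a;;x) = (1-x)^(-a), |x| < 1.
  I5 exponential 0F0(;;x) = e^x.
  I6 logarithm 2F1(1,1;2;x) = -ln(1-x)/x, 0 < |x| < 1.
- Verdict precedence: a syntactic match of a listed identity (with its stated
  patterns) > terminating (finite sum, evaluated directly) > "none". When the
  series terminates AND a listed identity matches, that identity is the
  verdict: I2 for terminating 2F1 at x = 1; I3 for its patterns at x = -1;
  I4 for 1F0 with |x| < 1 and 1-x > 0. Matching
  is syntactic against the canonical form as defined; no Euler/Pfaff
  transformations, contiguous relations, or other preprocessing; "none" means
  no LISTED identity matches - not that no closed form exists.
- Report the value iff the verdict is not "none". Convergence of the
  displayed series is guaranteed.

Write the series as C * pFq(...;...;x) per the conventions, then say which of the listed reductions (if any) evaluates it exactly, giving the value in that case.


Canonical form: C = 11/10 times 0F1 with upper {-}, lower {-1/2}, x = -1/9. Verdict: none. A 0F1 with upper {-} fits none of I1-I6 at x = -1/9; the sum runs forever.

First insight: x = (-1/9) and the lower running product (prefactor 11/10) is a rising factorial.
Term ratio: r(k) = (-1/9) * 1 / [(k-1/2) (k+1)] - rational in k. x = (-1/9); t_0 = 11/10; negate the roots.


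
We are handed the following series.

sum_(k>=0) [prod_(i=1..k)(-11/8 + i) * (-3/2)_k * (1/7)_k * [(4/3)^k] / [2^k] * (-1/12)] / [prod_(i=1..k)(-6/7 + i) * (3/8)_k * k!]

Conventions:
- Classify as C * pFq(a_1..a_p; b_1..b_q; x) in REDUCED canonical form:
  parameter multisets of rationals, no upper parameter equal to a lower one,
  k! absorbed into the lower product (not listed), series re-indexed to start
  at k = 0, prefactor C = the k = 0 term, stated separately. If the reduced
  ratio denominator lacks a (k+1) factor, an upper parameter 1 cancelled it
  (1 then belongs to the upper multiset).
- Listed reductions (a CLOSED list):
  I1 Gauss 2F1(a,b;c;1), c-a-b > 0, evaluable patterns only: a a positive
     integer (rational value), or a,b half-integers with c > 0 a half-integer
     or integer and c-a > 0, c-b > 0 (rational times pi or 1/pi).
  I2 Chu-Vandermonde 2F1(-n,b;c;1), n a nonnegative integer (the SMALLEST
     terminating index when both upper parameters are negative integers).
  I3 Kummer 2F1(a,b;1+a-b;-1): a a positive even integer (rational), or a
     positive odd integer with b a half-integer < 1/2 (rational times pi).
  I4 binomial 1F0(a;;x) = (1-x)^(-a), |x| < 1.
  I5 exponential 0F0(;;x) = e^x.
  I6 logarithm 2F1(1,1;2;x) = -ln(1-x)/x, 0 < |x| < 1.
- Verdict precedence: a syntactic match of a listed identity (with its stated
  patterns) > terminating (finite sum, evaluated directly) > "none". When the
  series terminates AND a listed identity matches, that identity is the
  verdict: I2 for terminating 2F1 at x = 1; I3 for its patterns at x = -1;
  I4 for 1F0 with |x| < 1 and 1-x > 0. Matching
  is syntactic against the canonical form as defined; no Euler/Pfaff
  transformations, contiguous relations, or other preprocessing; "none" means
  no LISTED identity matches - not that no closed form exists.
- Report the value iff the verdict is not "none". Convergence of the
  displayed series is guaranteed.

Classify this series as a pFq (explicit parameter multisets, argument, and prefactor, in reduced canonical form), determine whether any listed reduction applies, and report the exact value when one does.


The series (x = 2/3) is 2F1: upper {-3/2, -3/8}, lower {3/8}, prefactor -1/12. Verdict: none - this 2F1 at x = 2/3 matches no listed pattern, and upper {-3/2, -3/8} holds no stopper.

Key observation: with t_0 = -1/12, the running product (prefactor -1/12) telescopes to a rising factorial.
Term ratio: r(k) = (2/3) * (k-3/2) (k-3/8) / [(k+3/8) (k+1)] - poly over poly, x = (2/3) from leading terms; C = -1/12 at k = 0.


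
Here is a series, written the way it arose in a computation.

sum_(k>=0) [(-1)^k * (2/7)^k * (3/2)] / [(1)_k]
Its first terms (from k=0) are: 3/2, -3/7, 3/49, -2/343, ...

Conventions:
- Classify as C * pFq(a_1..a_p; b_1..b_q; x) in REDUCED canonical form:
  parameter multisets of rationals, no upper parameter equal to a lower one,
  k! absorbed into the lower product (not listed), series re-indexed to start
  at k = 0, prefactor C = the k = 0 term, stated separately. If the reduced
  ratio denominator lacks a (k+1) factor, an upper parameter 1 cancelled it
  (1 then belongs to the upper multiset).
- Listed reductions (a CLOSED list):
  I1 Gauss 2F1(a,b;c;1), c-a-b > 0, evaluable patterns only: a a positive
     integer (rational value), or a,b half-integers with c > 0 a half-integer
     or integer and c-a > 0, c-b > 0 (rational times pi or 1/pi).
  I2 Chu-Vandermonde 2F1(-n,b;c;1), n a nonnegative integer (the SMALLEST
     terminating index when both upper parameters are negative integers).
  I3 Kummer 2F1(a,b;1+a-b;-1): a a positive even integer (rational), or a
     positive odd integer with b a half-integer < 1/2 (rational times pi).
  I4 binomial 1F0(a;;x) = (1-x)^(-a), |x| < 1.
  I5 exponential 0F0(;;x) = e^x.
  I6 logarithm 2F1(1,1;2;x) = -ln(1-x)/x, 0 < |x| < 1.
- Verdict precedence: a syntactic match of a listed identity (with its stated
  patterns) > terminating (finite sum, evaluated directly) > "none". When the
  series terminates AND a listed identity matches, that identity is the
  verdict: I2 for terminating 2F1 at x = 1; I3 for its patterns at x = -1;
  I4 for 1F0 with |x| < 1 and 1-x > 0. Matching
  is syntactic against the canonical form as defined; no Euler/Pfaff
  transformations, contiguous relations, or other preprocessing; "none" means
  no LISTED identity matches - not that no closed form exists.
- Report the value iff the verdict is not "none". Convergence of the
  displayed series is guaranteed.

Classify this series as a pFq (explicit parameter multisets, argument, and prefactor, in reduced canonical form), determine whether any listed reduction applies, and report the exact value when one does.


The series (x = -2/7) is 0F0: upper {-}, lower {-}, prefactor 3/2. Verdict (x = -2/7): exponential (I5) applies (the 0F0 exponential series at x = -2/7). Exact value: (3/2) * e^(-2/7).

Structural cue: t_0 being 3/2, the (-1)^k factor (prefactor 3/2) folds into the argument's sign.
Ratio: r(k) = (-2/7) * 1 / [(k+1)] ; factor over Q: parameters, x = (-2/7), and C = 3/2.


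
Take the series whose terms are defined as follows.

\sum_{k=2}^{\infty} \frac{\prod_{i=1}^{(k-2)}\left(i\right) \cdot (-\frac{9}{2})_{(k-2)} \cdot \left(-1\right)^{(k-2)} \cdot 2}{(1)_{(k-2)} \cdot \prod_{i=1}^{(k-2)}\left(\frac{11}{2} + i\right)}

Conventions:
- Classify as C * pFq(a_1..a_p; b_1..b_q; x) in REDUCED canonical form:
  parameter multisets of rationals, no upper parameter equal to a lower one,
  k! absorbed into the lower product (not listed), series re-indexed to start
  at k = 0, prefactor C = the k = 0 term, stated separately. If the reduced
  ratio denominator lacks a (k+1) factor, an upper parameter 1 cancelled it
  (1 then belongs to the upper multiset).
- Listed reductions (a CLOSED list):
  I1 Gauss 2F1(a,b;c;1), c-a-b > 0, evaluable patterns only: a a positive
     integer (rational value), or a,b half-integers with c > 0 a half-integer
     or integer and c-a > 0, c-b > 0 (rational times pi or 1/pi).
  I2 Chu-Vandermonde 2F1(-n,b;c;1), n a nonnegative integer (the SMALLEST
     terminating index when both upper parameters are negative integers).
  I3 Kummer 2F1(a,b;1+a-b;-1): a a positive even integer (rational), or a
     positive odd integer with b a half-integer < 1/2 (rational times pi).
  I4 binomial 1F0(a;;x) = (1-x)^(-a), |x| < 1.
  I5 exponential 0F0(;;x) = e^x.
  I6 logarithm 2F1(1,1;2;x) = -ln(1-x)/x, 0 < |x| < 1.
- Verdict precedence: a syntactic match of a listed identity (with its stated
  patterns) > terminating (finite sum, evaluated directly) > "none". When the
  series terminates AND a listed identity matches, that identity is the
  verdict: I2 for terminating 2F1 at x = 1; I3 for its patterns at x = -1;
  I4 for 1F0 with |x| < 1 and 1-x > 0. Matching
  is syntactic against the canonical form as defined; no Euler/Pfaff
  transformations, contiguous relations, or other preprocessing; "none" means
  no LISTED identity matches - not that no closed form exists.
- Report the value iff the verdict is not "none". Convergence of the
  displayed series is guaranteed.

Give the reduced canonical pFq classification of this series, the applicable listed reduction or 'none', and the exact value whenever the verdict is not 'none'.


Classification (C = 2): 2F1 with upper {-\frac{9}{2}, 1}, lower {\frac{13}{2}}, argument x = -1. Verdict: this is Kummer (I3) (x = -1; c = \frac{13}{2} equals 1+a-b for upper {-\frac{9}{2}, 1}: listed pattern). Exact value: \frac{693}{512} \cdot \pi.

Key step: t_0 = 2 here, and the running product (C = 2) telescopes to a rising factorial.
Step ratio: r(k) = -1 * (k-\frac{9}{2}) (k+1) / [(k+\frac{13}{2}) (k+1)] - rational in k. x = -1; t_0 = 2; negate the roots.


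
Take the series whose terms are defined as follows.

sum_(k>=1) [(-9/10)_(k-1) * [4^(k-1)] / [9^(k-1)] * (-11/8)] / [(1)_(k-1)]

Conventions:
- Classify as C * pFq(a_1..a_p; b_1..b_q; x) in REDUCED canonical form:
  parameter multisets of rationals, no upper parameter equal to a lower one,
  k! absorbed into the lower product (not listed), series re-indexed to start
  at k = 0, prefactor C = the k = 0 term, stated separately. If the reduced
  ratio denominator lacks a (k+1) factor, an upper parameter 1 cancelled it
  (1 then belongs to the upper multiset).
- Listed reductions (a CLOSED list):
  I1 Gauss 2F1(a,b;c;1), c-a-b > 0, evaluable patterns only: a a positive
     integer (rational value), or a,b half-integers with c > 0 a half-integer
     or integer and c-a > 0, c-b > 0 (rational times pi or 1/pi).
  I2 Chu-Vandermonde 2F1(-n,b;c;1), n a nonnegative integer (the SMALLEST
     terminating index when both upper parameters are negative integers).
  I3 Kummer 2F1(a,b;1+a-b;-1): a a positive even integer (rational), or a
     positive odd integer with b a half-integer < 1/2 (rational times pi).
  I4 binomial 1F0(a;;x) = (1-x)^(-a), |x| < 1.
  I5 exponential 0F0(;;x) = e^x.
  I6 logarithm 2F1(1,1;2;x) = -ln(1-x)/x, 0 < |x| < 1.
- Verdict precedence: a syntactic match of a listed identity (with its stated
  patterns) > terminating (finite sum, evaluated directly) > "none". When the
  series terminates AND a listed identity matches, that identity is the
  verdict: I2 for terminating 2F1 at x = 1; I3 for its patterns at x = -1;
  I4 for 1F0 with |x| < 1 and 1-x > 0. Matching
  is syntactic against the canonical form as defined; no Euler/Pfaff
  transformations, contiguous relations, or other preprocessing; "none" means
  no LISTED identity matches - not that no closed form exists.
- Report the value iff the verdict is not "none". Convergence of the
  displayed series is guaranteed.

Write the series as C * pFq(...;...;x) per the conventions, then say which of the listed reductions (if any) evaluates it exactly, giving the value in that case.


With C = -11/8: the canonical form is 1F0(-9/10; -; 4/9). Verdict: this is binomial (I4) (the 1F0 binomial series: exponent 9/10, x = 4/9). Its exact value is (-11/8) * (5/9)^(9/10).

Key step: t_0 being -11/8, the two geometric factors (C = -11/8) combine into one argument.
Adjacent-term ratio: r(k) = (4/9) * (k-9/10) / [(k+1)] ; factor over Q: parameters, x = (4/9), and C = -11/8.


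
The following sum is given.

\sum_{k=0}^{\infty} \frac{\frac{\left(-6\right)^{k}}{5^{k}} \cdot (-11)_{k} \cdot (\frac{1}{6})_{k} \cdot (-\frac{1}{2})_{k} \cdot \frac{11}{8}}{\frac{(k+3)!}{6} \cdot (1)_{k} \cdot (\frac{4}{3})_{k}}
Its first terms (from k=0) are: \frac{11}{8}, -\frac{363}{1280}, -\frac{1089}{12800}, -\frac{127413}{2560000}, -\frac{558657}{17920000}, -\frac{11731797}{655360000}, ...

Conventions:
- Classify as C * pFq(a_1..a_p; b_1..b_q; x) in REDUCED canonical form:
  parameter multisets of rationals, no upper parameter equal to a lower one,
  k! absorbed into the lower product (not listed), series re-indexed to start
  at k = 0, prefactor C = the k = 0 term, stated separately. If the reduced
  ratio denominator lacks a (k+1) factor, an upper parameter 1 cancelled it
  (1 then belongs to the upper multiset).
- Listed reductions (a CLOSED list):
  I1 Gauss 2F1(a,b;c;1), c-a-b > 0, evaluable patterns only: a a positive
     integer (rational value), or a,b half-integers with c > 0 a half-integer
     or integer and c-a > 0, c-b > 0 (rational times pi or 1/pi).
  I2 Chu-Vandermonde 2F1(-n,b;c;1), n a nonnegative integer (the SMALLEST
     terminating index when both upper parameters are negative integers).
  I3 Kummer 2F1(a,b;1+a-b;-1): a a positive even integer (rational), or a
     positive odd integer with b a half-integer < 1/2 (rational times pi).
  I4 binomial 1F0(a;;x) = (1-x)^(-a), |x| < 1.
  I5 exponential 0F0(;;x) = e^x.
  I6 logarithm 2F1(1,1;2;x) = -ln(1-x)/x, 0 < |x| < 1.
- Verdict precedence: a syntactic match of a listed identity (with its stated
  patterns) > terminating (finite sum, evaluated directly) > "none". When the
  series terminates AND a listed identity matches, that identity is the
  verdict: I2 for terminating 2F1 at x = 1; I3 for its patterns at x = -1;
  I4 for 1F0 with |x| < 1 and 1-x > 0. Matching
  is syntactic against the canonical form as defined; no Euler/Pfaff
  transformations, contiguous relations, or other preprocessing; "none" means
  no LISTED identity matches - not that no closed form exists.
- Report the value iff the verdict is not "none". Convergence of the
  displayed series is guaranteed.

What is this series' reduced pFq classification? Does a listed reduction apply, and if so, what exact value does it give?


x = -\frac{6}{5} here; the reduced form reads 3F2, upper {-11, -\frac{1}{2}, \frac{1}{6}}, lower {\frac{4}{3}, 4}, C = \frac{11}{8}. Verdict: terminating. With -11 upstairs the series is a 12-term polynomial sum; evaluated term by term. Its exact value is \frac{10498242805038883609}{11744051200000000000}.

Key observation: x = -\frac{6}{5} and the denominator's factorial ratio (C = 11/8) is a lower Pochhammer.
Adjacent-term ratio: r(k) = -\frac{6}{5} * (k-11) (k-\frac{1}{2}) (k+\frac{1}{6}) / [(k+\frac{4}{3}) (k+4) (k+1)] - rational in k. x = -\frac{6}{5}; t_0 = \frac{11}{8}; negate the roots.


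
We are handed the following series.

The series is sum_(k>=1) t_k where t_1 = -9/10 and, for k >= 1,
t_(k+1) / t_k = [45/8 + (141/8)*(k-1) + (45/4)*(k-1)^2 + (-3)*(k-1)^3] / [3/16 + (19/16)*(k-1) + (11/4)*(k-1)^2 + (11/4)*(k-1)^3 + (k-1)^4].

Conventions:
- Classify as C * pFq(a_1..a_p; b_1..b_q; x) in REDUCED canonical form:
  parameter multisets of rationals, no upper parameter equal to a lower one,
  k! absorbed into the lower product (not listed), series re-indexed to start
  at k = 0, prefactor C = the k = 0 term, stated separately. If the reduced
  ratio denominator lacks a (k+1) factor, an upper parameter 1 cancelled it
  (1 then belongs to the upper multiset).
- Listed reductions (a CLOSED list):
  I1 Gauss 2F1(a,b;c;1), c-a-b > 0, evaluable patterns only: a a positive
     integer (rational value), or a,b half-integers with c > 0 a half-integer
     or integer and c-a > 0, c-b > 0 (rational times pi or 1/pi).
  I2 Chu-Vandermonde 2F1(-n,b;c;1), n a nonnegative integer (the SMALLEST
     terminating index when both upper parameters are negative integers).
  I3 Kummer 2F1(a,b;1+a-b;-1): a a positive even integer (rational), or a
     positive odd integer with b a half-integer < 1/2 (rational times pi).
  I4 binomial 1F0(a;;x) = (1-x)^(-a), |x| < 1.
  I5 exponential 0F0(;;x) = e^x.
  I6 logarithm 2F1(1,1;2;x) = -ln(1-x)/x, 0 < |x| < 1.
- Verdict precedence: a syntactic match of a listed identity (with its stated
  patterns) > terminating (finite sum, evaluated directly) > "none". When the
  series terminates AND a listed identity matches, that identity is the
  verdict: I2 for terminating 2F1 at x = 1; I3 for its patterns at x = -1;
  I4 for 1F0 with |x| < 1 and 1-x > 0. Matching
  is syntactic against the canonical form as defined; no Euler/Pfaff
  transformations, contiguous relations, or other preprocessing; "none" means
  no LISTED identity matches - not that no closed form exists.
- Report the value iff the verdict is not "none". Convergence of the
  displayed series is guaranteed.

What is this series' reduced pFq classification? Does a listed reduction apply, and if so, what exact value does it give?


Classification (C = -9/10): 1F1 with upper {-5}, lower {1/2}, argument x = -3. Verdict: terminating. (-5)_k vanishes past k = 5, leaving a 6-term sum, computed directly. Hence: -114957/350.

The tell: x = (-3) and the parameter 3/4 appears in both the upper and lower lists and cancels (alongside the other common factor).
Consecutive-term ratio: r(k) = (-3) * (k-5) / [(k+1/2) (k+1)] ; factor over Q: parameters, x = (-3), and C = -9/10.


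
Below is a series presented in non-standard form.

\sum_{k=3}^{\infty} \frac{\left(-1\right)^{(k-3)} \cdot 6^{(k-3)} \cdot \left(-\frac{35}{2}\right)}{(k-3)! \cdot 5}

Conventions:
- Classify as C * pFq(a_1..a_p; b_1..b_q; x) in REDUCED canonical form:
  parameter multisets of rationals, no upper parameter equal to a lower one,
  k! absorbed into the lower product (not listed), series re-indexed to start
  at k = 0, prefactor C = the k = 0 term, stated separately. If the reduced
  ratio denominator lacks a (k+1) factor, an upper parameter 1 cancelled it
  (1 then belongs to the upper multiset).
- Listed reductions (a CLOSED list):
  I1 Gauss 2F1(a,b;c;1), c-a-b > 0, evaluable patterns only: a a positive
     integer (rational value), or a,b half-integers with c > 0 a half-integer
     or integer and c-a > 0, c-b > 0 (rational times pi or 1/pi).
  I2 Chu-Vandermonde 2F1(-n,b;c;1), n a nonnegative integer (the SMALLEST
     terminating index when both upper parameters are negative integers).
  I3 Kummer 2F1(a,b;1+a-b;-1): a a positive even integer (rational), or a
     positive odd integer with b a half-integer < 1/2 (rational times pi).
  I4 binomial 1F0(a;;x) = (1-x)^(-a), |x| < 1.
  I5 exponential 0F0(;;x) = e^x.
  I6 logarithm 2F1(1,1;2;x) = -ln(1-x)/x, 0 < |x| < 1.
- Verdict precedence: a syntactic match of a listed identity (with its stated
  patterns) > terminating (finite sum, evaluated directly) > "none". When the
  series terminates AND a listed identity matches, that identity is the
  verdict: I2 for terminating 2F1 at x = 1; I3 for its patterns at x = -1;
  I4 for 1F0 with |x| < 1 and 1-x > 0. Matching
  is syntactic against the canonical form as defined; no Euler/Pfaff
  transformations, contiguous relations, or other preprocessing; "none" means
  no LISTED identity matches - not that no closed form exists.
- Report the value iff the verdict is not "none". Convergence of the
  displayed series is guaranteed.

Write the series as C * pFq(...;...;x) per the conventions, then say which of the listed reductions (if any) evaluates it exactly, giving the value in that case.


With C = -\frac{7}{2}: the canonical form is 0F0(-; -; -6). Verdict at x = -6: exponential (I5) matches (the 0F0 exponential series at x = -6). Value: \left(-\frac{7}{2}\right) \cdot e^{-6}.

Key observation: t_0 being -\frac{7}{2}, the (-1)^k factor (C = -7/2, x = -6) folds into the argument's sign.
Consecutive-term ratio: r(k) = -6 * 1 / [(k+1)] ; factor over Q: parameters, x = -6, and C = -\frac{7}{2}.


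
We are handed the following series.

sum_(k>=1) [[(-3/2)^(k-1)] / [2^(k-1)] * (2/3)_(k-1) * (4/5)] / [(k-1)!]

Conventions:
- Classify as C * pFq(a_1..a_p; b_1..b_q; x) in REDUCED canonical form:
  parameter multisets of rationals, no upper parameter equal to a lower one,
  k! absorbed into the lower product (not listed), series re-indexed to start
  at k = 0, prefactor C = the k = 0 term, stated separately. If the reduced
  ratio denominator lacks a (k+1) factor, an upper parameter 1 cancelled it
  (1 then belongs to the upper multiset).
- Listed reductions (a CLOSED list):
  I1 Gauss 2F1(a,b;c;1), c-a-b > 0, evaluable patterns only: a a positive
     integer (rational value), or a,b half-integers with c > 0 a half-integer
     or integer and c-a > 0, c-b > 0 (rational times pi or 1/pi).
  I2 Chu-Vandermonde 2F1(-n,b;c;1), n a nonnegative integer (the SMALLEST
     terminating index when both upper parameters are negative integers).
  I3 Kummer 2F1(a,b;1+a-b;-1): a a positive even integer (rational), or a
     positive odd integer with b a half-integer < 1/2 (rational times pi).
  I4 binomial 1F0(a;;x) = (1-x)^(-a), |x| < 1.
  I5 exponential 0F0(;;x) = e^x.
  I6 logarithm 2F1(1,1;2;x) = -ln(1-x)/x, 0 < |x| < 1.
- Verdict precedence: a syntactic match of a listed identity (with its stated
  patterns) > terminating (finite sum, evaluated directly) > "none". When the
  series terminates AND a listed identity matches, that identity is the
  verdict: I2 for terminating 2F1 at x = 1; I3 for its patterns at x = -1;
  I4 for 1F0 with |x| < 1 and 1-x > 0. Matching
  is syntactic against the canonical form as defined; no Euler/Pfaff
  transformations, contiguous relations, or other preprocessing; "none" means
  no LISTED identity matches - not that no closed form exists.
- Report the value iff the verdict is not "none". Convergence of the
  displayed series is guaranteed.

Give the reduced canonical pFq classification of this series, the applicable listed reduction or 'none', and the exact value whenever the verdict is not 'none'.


x = -3/4 here; the reduced form reads 1F0, upper {2/3}, lower {-}, C = 4/5. Verdict: the binomial series (I4) fires (the 1F0 binomial series: exponent -2/3, x = -3/4). Its exact value is (4/5) * (7/4)^(-2/3).

The tell: from the first term 4/5: the two k-th powers (C = 4/5) combine into one argument.
Term ratio: r(k) = (-3/4) * (k+2/3) / [(k+1)] ; factor over Q: parameters, x = (-3/4), and C = 4/5.
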